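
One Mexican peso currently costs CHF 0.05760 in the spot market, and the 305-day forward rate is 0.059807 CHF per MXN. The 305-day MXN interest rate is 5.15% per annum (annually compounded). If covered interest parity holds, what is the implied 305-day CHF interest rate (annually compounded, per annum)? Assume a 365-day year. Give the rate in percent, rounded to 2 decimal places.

T = 305/365 years.
F/S = 0.059807/0.0576 = 1.0383160 = (growth of CHF) / (growth of MXN).
The MXN side grows by (1 + 0.0515)^(305/365) = 1.0428556.
So the CHF growth factor = 1.0828137.
r = 1.0828137^(365/305) − 1 = 0.099895 → 9.99%.

9.99%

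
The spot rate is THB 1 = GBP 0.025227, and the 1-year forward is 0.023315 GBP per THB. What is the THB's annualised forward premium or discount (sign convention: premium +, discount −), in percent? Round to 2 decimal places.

-7.58%

T = 1 year.
(F − S)/S = (0.023315 − 0.025227)/0.025227 = -0.0757918.
Per annum: -0.0757918 / 1 = -0.075792 = -7.58%.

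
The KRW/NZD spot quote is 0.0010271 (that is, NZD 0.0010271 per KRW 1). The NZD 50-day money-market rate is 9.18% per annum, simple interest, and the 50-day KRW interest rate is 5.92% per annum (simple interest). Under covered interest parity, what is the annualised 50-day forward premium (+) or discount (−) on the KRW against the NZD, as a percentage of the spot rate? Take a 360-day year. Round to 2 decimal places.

+3.23%

T = 50/360 years.
CIP forward (NZD per KRW) = 0.0010271 × 1.012750/1.0082222 = 0.0010317126.
(F − S)/S ÷ T = (0.0010317126 − 0.0010271)/0.0010271/(50/360) = 0.032334 → 3.23%.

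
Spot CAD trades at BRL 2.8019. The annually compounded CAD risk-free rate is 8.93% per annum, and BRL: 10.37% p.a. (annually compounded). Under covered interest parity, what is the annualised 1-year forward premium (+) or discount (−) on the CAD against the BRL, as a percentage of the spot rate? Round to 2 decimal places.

T = 1 year.
F = S · g_BRL/g_CAD = 2.8019 × 1.103700/1.089300 = 2.8389397.
Annualised premium = (F − S)/S × (1/T) = (2.8389397 − 2.8019)/2.8019 ÷ 1 = 1.32%.

+1.32%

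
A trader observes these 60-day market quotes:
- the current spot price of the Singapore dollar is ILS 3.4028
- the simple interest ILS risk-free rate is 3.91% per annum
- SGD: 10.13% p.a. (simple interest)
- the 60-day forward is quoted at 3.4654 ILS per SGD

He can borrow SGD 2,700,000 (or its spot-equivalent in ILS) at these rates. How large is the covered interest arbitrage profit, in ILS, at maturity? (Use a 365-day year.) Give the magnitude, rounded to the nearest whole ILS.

ILS 265,774

T = 60/365 years.
Keep in SGD, deliver into the forward: 2,700,000·1.016652055·3.4654 = ILS 9,512,386.28.
Swap to ILS now, deposit: 2,700,000·3.4028·1.006427397 = ILS 9,246,612.10.
The quoted forward overvalues SGD, so borrow ILS, buy SGD at spot, deposit the SGD at 10.13%, and sell the proceeds forward at 3.4654.
The gap between the two covered legs is ILS 265,774.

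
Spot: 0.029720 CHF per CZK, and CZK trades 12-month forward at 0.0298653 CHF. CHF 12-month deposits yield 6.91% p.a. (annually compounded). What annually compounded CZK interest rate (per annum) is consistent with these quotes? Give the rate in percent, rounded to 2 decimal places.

T = 1 year.
F/S = 0.0298653/0.02972 = 1.0048890 = (growth of CHF) / (growth of CZK).
CHF growth factor: (1 + 0.0691)^1 = 1.069100.
So the CZK growth factor = 1.0638986.
Annualise: 1.0638986^(1/1) − 1 = 0.063899 = 6.39%.

6.39%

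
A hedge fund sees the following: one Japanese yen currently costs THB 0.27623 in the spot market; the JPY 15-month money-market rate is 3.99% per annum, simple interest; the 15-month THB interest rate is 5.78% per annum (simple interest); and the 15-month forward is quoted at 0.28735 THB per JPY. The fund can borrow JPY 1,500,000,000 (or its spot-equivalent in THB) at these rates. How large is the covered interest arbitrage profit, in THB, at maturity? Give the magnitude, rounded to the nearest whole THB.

THB 8,240,946

T = 15/12 years.
Keep in JPY, deliver into the forward: 1,500,000,000·1.049875·0.28735 = THB 452,522,371.88.
Swap to THB now, deposit: 1,500,000,000·0.27623·1.072250 = THB 444,281,426.25.
The quoted forward overvalues JPY, so borrow THB, buy JPY at spot, deposit the JPY at 3.99%, and sell the proceeds forward at 0.28735.
Profit = 452,522,371.88 − 444,281,426.25 = THB 8,240,946.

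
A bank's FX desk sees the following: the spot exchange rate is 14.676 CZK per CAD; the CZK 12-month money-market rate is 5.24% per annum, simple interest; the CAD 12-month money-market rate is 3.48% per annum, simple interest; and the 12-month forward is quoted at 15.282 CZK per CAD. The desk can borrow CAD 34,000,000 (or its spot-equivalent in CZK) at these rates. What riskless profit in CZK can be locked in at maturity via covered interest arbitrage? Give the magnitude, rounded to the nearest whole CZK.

CZK 12,538,901

T = 1 year.
Keep in CAD, deliver into the forward: 34,000,000·1.034800·15.282 = CZK 537,669,662.40.
Swap to CZK now, deposit: 34,000,000·14.676·1.052400 = CZK 525,130,761.60.
The quoted forward overvalues CAD, so borrow CZK, buy CAD at spot, deposit the CAD at 3.48%, and sell the proceeds forward at 15.282.
Profit = 537,669,662.40 − 525,130,761.60 = CZK 12,538,901.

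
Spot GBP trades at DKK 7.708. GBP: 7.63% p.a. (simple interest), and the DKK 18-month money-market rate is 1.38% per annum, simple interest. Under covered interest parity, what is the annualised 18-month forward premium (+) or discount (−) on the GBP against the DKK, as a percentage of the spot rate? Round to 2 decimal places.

-5.61%

T = 18/12 years.
CIP forward (DKK per GBP) = 7.708 × 1.020700/1.114450 = 7.059586.
Annualised premium = (F − S)/S × (1/T) = (7.059586 − 7.708)/7.708 ÷ (18/12) = -5.61%.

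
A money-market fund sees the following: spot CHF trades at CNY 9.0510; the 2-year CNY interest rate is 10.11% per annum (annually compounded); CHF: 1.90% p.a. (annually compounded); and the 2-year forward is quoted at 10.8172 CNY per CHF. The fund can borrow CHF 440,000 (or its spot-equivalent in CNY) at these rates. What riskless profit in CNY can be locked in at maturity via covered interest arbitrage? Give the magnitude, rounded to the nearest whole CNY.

CNY 113,755

T = 2 years.
Keep in CHF, deliver into the forward: 440,000·1.038361·10.8172 = CNY 4,942,149.79.
Swap to CNY now, deposit: 440,000·9.0510·1.21242121 = CNY 4,828,394.72.
The quoted forward overvalues CHF, so borrow CNY, buy CHF at spot, deposit the CHF at 1.90%, and sell the proceeds forward at 10.8172.
The gap between the two covered legs is CNY 113,755.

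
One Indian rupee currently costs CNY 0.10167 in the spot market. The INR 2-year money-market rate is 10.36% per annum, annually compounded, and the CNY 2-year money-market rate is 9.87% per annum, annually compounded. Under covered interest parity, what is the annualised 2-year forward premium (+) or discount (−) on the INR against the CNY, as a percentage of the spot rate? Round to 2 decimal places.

-0.44%

T = 2 years.
CIP forward (CNY per INR) = 0.10167 × 1.2071417/1.217933 = 0.10076917.
Annualised premium = (F − S)/S × (1/T) = (0.10076917 − 0.10167)/0.10167 ÷ 2 = -0.44%.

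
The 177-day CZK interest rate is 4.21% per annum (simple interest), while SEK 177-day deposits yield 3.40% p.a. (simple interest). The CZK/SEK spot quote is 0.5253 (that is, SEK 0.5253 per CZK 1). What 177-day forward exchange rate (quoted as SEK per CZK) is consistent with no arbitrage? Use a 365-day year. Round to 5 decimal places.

T = 177/365 years.
SEK accumulates by 1 + 0.0340×177/365 = 1.0164877.
CZK growth factor: 1 + 0.0421×177/365 = 1.0204156.
CIP: F = S · (grow SEK)/(grow CZK) = 0.5253 × 1.0164877/1.0204156 = 0.5232780 SEK per CZK.

0.52328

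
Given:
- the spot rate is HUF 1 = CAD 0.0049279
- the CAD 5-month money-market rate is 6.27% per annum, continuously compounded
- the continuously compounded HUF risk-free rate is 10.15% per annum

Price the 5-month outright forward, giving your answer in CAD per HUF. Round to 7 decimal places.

0.0048489

T = 5/12 years.
CAD accumulates by e^(0.0627×5/12) = 1.0264692.
HUF growth factor: e^(0.1015×5/12) = 1.0431987.
Forward (CAD per HUF) = 0.0049279 × 1.0264692 / 1.0431987 = 0.004848873.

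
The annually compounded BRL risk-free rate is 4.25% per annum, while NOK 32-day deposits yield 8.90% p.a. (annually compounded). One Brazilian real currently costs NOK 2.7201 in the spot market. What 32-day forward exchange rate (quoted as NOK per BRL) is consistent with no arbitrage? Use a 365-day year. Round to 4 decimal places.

2.7305

T = 32/365 years.
NOK growth factor: (1 + 0.0890)^(32/365) = 1.0075028.
Growth of 1 BRL over T: (1 + 0.0425)^(32/365) = 1.0036557.
So F = 2.7201 × 1.0075028 / 1.0036557 = 2.730526 (NOK/BRL).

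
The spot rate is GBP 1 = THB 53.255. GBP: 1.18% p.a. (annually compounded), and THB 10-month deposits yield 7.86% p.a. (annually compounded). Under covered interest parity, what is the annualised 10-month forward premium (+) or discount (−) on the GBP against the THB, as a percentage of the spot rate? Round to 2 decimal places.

+6.57%

T = 10/12 years.
CIP forward (THB per GBP) = 53.255 × 1.0650836/1.0098237 = 56.169237.
Annualised premium = (F − S)/S × (1/T) = (56.169237 − 53.255)/53.255 ÷ (10/12) = 6.57%.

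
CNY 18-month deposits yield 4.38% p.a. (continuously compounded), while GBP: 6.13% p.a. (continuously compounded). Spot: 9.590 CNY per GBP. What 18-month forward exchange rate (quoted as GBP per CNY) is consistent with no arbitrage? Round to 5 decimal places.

0.10705

T = 18/12 years.
CNY growth factor: e^(0.0438×18/12) = 1.0679063.
GBP growth factor: e^(0.0613×18/12) = 1.096310.
Forward (CNY per GBP) = 9.59 × 1.0679063 / 1.096310 = 9.341538.
Quoted the other way: 1/9.341538 = 0.10705 GBP per CNY.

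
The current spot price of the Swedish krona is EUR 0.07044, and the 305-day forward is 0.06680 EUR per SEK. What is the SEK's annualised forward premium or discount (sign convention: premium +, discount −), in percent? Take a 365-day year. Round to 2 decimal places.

-6.18%

T = 305/365 years.
(F − S)/S = (0.06680 − 0.07044)/0.07044 = -0.0516752.
Per annum: -0.0516752 / (305/365) = -0.061841 = -6.18%.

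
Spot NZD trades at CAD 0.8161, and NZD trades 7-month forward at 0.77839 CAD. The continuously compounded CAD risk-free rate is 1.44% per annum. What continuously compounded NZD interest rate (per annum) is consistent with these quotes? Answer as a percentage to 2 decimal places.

T = 7/12 years.
By CIP, F/S equals the CAD-to-NZD growth ratio: 0.77839/0.8161 = 0.9537924.
CAD growth factor: e^(0.0144×7/12) = 1.0084354.
Hence g_NZD = 1.0572902.
r = ln(1.0572902)/(7/12) = 0.095502 → 9.55%.

9.55%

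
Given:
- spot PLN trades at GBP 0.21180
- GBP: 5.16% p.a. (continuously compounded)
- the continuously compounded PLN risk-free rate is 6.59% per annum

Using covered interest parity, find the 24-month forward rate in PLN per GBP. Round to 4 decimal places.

4.8584

T = 2 years.
Growth of 1 GBP over T: e^(0.0516×2) = 1.1087131.
PLN growth factor: e^(0.0659×2) = 1.1408801.
So F = 0.2118 × 1.1087131 / 1.1408801 = 0.2058283 (GBP/PLN).
Quoted the other way: 1/0.2058283 = 4.8584 PLN per GBP.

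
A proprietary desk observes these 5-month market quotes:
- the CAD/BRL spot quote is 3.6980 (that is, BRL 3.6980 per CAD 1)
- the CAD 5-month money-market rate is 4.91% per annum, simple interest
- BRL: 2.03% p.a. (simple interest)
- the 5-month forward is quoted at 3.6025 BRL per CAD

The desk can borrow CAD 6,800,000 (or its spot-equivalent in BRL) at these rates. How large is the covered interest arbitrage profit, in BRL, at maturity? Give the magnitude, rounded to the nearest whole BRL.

BRL 360,929

T = 5/12 years.
Keep in CAD, deliver into the forward: 6,800,000·1.0204583333·3.6025 = BRL 24,998,167.79.
Swap to BRL now, deposit: 6,800,000·3.6980·1.0084583333 = BRL 25,359,096.63.
The quoted forward undervalues CAD, so borrow CAD, convert to BRL at spot, deposit the BRL at 2.03%, and buy CAD forward at 3.6025 to cover the loan.
The gap between the two covered legs is BRL 360,929.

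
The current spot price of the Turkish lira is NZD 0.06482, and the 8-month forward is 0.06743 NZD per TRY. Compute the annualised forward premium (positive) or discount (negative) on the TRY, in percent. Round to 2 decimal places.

T = 8/12 years.
(F − S)/S = (0.06743 − 0.06482)/0.06482 = 0.0402654.
Per annum: 0.0402654 / (8/12) = 0.060398 = 6.04%.

+6.04%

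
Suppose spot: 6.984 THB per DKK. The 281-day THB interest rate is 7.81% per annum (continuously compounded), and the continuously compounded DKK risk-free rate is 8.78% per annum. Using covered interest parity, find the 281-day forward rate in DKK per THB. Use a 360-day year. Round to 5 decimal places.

T = 281/360 years.
THB accumulates by e^(0.0781×281/360) = 1.0628579.
Growth of 1 DKK over T: e^(0.0878×281/360) = 1.0709357.
Forward (THB per DKK) = 6.984 × 1.0628579 / 1.0709357 = 6.931321.
Quoted the other way: 1/6.931321 = 0.14427 DKK per THB.

0.14427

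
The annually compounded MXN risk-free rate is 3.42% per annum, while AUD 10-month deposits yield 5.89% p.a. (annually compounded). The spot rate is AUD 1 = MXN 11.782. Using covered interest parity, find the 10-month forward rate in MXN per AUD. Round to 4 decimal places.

11.5525

T = 10/12 years.
MXN growth factor: (1 + 0.0342)^(10/12) = 1.02841984.
AUD growth factor: (1 + 0.0589)^(10/12) = 1.04884776.
CIP: F = S · (grow MXN)/(grow AUD) = 11.782 × 1.02841984/1.04884776 = 11.552527 MXN per AUD.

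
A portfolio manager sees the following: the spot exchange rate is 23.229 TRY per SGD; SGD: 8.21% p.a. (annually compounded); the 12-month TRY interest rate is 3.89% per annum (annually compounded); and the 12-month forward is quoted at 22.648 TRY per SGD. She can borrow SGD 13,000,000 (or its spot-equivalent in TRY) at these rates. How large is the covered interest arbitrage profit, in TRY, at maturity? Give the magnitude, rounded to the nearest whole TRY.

T = 1 year.
Route A — deposit SGD, sell forward: 13,000,000 × 1.082100 × 22.648 = TRY 318,596,210.40.
Route B — convert at spot, deposit TRY: 13,000,000 × 23.229 × 1.038900 = TRY 313,723,905.30.
The quoted forward overvalues SGD, so borrow TRY, buy SGD at spot, deposit the SGD at 8.21%, and sell the proceeds forward at 22.648.
The gap between the two covered legs is TRY 4,872,305.

TRY 4,872,305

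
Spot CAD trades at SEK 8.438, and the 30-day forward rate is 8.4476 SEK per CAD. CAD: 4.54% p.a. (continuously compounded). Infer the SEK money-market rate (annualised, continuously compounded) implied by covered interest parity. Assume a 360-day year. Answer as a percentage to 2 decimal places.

T = 30/360 years.
By CIP, F/S equals the SEK-to-CAD growth ratio: 8.4476/8.438 = 1.0011377.
The CAD side grows by e^(0.0454×30/360) = 1.0037905.
Hence g_SEK = 1.0049325.
Take logs: ln 1.0049325 / (30/360) = 0.059045, so 5.90%.

5.90%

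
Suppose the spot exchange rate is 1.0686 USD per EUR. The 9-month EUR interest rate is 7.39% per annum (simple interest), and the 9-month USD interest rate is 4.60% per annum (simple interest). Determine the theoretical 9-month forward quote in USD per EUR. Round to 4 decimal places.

T = 9/12 years.
Growth of 1 USD over T: 1 + 0.0460×9/12 = 1.034500.
EUR accumulates by 1 + 0.0739×9/12 = 1.055425.
CIP: F = S · (grow USD)/(grow EUR) = 1.0686 × 1.034500/1.055425 = 1.047414 USD per EUR.

1.0474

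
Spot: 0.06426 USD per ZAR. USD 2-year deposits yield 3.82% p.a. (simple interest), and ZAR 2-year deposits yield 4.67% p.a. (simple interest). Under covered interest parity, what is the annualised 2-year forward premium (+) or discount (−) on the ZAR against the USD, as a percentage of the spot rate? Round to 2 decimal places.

T = 2 years.
No-arbitrage forward: 0.06426 × 1.076400 / 1.093400 = 0.06326090 USD/ZAR.
Annualised premium = (F − S)/S × (1/T) = (0.06326090 − 0.06426)/0.06426 ÷ 2 = -0.78%.

-0.78%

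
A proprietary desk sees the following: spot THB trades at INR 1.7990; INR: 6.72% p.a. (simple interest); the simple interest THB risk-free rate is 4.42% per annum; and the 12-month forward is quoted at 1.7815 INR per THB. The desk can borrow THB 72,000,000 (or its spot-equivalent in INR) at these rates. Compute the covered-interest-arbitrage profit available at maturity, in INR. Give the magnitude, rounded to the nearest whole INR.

INR 4,294,836

T = 1 year.
Route A — deposit THB, sell forward: 72,000,000 × 1.044200 × 1.7815 = INR 133,937,445.60.
Route B — convert at spot, deposit INR: 72,000,000 × 1.7990 × 1.067200 = INR 138,232,281.60.
The quoted forward undervalues THB, so borrow THB, convert to INR at spot, deposit the INR at 6.72%, and buy THB forward at 1.7815 to cover the loan.
Profit = 138,232,281.60 − 133,937,445.60 = INR 4,294,836.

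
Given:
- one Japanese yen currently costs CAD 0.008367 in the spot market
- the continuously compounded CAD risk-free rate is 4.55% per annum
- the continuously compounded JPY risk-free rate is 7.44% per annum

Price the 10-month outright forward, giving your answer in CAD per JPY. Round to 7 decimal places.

T = 10/12 years.
Growth of 1 CAD over T: e^(0.0455×10/12) = 1.0386447.
JPY growth factor: e^(0.0744×10/12) = 1.0639623.
Forward (CAD per JPY) = 0.008367 × 1.0386447 / 1.0639623 = 0.008167902.

0.0081679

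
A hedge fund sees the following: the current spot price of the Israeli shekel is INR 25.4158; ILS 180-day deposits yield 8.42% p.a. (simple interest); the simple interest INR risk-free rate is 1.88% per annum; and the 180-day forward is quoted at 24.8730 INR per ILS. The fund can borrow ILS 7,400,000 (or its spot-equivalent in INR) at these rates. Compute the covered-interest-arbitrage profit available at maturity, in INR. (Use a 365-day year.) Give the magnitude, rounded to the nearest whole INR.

INR 1,882,360

T = 180/365 years.
Keep in ILS, deliver into the forward: 7,400,000·1.04152328767·24.8730 = INR 191,702,984.63.
Swap to INR now, deposit: 7,400,000·25.4158·1.00927123288 = INR 189,820,624.92.
The quoted forward overvalues ILS, so borrow INR, buy ILS at spot, deposit the ILS at 8.42%, and sell the proceeds forward at 24.8730.
The gap between the two covered legs is INR 1,882,360.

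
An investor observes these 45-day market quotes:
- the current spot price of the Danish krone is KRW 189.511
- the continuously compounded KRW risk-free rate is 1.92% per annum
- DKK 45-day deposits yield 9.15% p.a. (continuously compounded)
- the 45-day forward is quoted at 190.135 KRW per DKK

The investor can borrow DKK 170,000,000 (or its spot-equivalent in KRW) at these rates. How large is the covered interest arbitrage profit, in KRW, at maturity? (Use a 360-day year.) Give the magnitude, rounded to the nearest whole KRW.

T = 45/360 years.
Invest the DKK and cover forward: 170,000,000 × 1.011503158287 × 190.135 = KRW 32,694,766,010.15.
Convert at spot and invest in KRW: 170,000,000 × 189.511 × 1.002402882305 = KRW 32,294,283,346.85.
The quoted forward overvalues DKK, so borrow KRW, buy DKK at spot, deposit the DKK at 9.15%, and sell the proceeds forward at 190.135.
The gap between the two covered legs is KRW 400,482,663.

KRW 400,482,663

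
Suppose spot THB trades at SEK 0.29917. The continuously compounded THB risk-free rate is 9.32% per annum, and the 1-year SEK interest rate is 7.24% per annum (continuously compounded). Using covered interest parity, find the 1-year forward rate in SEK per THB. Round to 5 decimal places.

0.29301

T = 1 year.
SEK growth factor: e^(0.0724×1) = 1.0750853.
Growth of 1 THB over T: e^(0.0932×1) = 1.0976812.
So F = 0.29917 × 1.0750853 / 1.0976812 = 0.2930115 (SEK/THB).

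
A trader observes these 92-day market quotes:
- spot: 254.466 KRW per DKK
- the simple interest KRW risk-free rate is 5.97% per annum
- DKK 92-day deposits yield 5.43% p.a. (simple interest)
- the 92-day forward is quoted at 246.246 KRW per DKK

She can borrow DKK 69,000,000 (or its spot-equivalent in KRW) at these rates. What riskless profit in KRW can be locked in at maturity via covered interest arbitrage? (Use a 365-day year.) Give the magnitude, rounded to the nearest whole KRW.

KRW 598,841,083

T = 92/365 years.
Route A — deposit DKK, sell forward: 69,000,000 × 1.013686575342 × 246.246 = KRW 17,223,522,245.78.
Route B — convert at spot, deposit KRW: 69,000,000 × 254.466 × 1.015047671233 = KRW 17,822,363,328.85.
The quoted forward undervalues DKK, so borrow DKK, convert to KRW at spot, deposit the KRW at 5.97%, and buy DKK forward at 246.246 to cover the loan.
Profit = 17,822,363,328.85 − 17,223,522,245.78 = KRW 598,841,083.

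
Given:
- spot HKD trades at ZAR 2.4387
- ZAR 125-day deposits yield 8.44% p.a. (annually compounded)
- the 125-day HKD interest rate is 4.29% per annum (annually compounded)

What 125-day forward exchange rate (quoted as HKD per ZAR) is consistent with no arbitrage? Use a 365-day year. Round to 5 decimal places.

T = 125/365 years.
ZAR accumulates by (1 + 0.0844)^(125/365) = 1.0281375.
HKD growth factor: (1 + 0.0429)^(125/365) = 1.0144893.
Forward (ZAR per HKD) = 2.4387 × 1.0281375 / 1.0144893 = 2.471508.
Quoted the other way: 1/2.471508 = 0.40461 HKD per ZAR.

0.40461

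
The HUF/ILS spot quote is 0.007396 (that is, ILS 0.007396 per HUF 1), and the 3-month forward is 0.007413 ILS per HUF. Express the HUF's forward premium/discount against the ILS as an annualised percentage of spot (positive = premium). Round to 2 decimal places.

T = 3/12 years.
Period premium: (0.007413 − 0.007396)/0.007396 = 0.0022985.
×(1/T) gives 0.92% p.a.

+0.92%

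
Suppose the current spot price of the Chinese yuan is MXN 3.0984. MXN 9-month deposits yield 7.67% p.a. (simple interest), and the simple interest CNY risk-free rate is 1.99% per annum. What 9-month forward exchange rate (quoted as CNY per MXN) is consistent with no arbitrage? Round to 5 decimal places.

T = 9/12 years.
MXN growth factor: 1 + 0.0767×9/12 = 1.057525.
Growth of 1 CNY over T: 1 + 0.0199×9/12 = 1.014925.
So F = 3.0984 × 1.057525 / 1.014925 = 3.228451 (MXN/CNY).
Quoted the other way: 1/3.228451 = 0.30975 CNY per MXN.

0.30975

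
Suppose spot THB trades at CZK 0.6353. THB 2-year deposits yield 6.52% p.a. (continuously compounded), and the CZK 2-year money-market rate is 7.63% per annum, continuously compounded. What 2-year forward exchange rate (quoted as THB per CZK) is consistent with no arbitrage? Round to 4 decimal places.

T = 2 years.
CZK growth factor: e^(0.0763×2) = 1.1648589.
THB growth factor: e^(0.0652×2) = 1.139284.
So F = 0.6353 × 1.1648589 / 1.139284 = 0.6495614 (CZK/THB).
Invert for THB per CZK: 1 / 0.6495614 = 1.5395.

1.5395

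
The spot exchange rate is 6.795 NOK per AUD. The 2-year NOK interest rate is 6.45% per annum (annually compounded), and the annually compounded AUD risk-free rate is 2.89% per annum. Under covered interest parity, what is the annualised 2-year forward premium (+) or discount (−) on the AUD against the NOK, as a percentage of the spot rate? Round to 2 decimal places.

+3.52%

T = 2 years.
No-arbitrage forward: 6.795 × 1.1331602 / 1.0586352 = 7.273349 NOK/AUD.
Annualised premium = (F − S)/S × (1/T) = (7.273349 − 6.795)/6.795 ÷ 2 = 3.52%.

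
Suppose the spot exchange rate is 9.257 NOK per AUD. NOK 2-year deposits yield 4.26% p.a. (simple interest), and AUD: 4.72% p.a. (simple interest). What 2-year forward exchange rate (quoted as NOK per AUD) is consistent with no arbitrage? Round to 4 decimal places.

9.1792

T = 2 years.
Growth of 1 NOK over T: 1 + 0.0426×2 = 1.085200.
AUD accumulates by 1 + 0.0472×2 = 1.094400.
CIP: F = S · (grow NOK)/(grow AUD) = 9.257 × 1.085200/1.094400 = 9.179182 NOK per AUD.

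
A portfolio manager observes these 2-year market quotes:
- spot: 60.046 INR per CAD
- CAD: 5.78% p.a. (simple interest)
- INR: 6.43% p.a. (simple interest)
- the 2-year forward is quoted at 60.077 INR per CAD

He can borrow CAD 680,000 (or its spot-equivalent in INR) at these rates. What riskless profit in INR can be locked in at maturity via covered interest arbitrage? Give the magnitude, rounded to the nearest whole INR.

T = 2 years.
Keep in CAD, deliver into the forward: 680,000·1.115600·60.077 = INR 45,574,892.82.
Swap to INR now, deposit: 680,000·60.046·1.128600 = INR 46,082,182.61.
The quoted forward undervalues CAD, so borrow CAD, convert to INR at spot, deposit the INR at 6.43%, and buy CAD forward at 60.077 to cover the loan.
Profit = 46,082,182.61 − 45,574,892.82 = INR 507,290.

INR 507,290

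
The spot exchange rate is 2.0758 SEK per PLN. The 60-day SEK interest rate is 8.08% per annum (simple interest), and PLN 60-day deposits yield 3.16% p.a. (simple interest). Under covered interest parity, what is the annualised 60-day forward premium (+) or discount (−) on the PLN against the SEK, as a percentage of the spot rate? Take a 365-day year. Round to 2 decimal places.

+4.89%

T = 60/365 years.
No-arbitrage forward: 2.0758 × 1.0132822 / 1.0051945 = 2.0925017 SEK/PLN.
(F − S)/S ÷ T = (2.0925017 − 2.0758)/2.0758/(60/365) = 0.048946 → 4.89%.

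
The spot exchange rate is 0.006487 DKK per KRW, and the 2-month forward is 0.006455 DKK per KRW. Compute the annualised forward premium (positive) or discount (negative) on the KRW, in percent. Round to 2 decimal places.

-2.96%

T = 2/12 years.
Period premium: (0.006455 − 0.006487)/0.006487 = -0.0049329.
Annualise by dividing by T: -0.0049329 / (2/12) = -0.029597 → -2.96%.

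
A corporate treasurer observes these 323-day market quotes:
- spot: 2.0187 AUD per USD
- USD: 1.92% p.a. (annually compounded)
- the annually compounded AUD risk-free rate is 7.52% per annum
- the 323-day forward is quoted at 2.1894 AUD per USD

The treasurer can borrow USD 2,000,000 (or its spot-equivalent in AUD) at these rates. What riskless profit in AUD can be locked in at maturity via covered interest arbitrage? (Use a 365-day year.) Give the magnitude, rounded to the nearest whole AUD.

AUD 148,172

T = 323/365 years.
Keep in USD, deliver into the forward: 2,000,000·1.016972049·2.1894 = AUD 4,453,117.21.
Swap to AUD now, deposit: 2,000,000·2.0187·1.066266671 = AUD 4,304,945.06.
The quoted forward overvalues USD, so borrow AUD, buy USD at spot, deposit the USD at 1.92%, and sell the proceeds forward at 2.1894.
Profit = 4,453,117.21 − 4,304,945.06 = AUD 148,172.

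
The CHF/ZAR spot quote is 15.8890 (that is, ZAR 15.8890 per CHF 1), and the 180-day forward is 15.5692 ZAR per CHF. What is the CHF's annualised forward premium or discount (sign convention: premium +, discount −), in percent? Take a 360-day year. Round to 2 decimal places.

-4.03%

T = 180/360 years.
(F − S)/S = (15.5692 − 15.889)/15.889 = -0.0201271.
Annualise by dividing by T: -0.0201271 / (180/360) = -0.040254 → -4.03%.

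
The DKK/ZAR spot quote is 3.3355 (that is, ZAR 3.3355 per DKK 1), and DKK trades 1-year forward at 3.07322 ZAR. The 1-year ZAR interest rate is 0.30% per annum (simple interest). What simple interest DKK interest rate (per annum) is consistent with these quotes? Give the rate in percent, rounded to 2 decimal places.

T = 1 year.
CIP gives F = S · g_ZAR/g_DKK, so g_ZAR/g_DKK = 3.07322/3.3355 = 0.9213671.
ZAR growth factor: 1 + 0.0030×1 = 1.003000.
So the DKK growth factor = 1.0885998.
r = (1.0885998 − 1)/1 = 0.088600 → 8.86%.

8.86%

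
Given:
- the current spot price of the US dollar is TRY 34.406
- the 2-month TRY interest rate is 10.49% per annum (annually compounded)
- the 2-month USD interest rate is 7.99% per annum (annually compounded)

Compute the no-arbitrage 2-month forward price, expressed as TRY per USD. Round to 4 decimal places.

T = 2/12 years.
TRY growth factor: (1 + 0.1049)^(2/12) = 1.01676478.
USD growth factor: (1 + 0.0799)^(2/12) = 1.01289383.
Forward (TRY per USD) = 34.406 × 1.01676478 / 1.01289383 = 34.537489.

34.5375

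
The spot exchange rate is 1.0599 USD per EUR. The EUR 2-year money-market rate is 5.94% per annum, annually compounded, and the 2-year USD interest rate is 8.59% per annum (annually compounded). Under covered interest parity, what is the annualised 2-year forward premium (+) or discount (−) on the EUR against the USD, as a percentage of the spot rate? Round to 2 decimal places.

T = 2 years.
F = S · g_USD/g_EUR = 1.0599 × 1.1791788/1.1223284 = 1.1135882.
Annualised premium = (F − S)/S × (1/T) = (1.1135882 − 1.0599)/1.0599 ÷ 2 = 2.53%.

+2.53%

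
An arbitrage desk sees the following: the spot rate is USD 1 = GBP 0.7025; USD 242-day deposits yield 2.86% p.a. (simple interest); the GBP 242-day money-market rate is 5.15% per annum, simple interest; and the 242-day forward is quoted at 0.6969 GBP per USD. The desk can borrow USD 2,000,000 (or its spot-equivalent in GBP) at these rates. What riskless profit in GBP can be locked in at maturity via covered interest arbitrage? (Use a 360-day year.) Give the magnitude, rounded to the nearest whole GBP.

GBP 33,044

T = 242/360 years.
Invest the USD and cover forward: 2,000,000 × 1.019225556 × 0.6969 = GBP 1,420,596.58.
Convert at spot and invest in GBP: 2,000,000 × 0.7025 × 1.034619444 = GBP 1,453,640.32.
The quoted forward undervalues USD, so borrow USD, convert to GBP at spot, deposit the GBP at 5.15%, and buy USD forward at 0.6969 to cover the loan.
Arbitrage profit = |1,420,596.58 − 1,453,640.32| = GBP 33,044.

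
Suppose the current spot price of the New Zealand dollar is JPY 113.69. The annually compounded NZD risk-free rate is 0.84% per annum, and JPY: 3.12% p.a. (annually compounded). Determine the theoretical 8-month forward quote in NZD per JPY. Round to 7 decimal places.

T = 8/12 years.
JPY growth factor: (1 + 0.0312)^(8/12) = 1.0206933.
NZD growth factor: (1 + 0.0084)^(8/12) = 1.0055922.
Forward (JPY per NZD) = 113.69 × 1.0206933 / 1.0055922 = 115.3973.
Invert for NZD per JPY: 1 / 115.3973 = 0.0086657.

0.0086657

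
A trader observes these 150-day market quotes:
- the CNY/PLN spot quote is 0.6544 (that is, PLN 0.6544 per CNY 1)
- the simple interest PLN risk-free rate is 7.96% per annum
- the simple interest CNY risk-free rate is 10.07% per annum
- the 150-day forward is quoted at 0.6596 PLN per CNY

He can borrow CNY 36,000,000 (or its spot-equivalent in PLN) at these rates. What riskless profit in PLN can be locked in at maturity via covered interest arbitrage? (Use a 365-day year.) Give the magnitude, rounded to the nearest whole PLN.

PLN 399,227

T = 150/365 years.
Invest the CNY and cover forward: 36,000,000 × 1.0413835616 × 0.6596 = PLN 24,728,277.50.
Convert at spot and invest in PLN: 36,000,000 × 0.6544 × 1.0327123288 = PLN 24,329,050.13.
The quoted forward overvalues CNY, so borrow PLN, buy CNY at spot, deposit the CNY at 10.07%, and sell the proceeds forward at 0.6596.
The gap between the two covered legs is PLN 399,227.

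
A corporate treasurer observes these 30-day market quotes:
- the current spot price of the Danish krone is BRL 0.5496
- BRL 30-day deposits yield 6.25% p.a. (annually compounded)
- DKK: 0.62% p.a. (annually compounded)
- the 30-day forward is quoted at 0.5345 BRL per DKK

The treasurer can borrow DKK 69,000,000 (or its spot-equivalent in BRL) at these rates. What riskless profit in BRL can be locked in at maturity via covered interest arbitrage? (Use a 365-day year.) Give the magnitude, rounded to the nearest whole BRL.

T = 30/365 years.
Invest the DKK and cover forward: 69,000,000 × 1.0005081449 × 0.5345 = BRL 36,899,240.64.
Convert at spot and invest in BRL: 69,000,000 × 0.5496 × 1.0049952806 = BRL 38,111,833.03.
The quoted forward undervalues DKK, so borrow DKK, convert to BRL at spot, deposit the BRL at 6.25%, and buy DKK forward at 0.5345 to cover the loan.
Profit = 38,111,833.03 − 36,899,240.64 = BRL 1,212,592.

BRL 1,212,592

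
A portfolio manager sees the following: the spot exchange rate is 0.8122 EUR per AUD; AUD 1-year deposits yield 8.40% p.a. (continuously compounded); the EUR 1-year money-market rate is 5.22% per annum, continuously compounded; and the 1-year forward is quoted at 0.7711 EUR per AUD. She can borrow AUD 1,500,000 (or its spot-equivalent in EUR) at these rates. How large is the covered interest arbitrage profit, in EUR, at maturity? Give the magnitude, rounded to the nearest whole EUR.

T = 1 year.
Invest the AUD and cover forward: 1,500,000 × 1.087628894 × 0.7711 = EUR 1,258,005.96.
Convert at spot and invest in EUR: 1,500,000 × 0.8122 × 1.053586439 = EUR 1,283,584.36.
The quoted forward undervalues AUD, so borrow AUD, convert to EUR at spot, deposit the EUR at 5.22%, and buy AUD forward at 0.7711 to cover the loan.
The gap between the two covered legs is EUR 25,578.

EUR 25,578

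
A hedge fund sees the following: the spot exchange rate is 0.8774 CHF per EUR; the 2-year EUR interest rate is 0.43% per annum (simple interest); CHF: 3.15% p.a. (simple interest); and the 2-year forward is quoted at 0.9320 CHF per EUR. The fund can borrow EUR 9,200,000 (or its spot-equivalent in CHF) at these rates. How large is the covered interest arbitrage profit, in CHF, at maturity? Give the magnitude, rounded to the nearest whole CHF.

T = 2 years.
Route A — deposit EUR, sell forward: 9,200,000 × 1.008600 × 0.9320 = CHF 8,648,139.84.
Route B — convert at spot, deposit CHF: 9,200,000 × 0.8774 × 1.063000 = CHF 8,580,621.04.
The quoted forward overvalues EUR, so borrow CHF, buy EUR at spot, deposit the EUR at 0.43%, and sell the proceeds forward at 0.9320.
Arbitrage profit = |8,648,139.84 − 8,580,621.04| = CHF 67,519.

CHF 67,519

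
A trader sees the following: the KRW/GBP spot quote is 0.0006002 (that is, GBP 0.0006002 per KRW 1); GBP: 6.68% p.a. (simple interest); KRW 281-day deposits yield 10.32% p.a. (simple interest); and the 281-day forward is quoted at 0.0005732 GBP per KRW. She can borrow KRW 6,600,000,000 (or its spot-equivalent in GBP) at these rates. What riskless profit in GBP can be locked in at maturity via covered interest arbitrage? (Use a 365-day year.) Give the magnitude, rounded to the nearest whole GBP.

T = 281/365 years.
Invest the KRW and cover forward: 6,600,000,000 × 1.079449863 × 0.0005732 = GBP 4,083,688.37.
Convert at spot and invest in GBP: 6,600,000,000 × 0.0006002 × 1.051426849 = GBP 4,165,038.21.
The quoted forward undervalues KRW, so borrow KRW, convert to GBP at spot, deposit the GBP at 6.68%, and buy KRW forward at 0.0005732 to cover the loan.
Profit = 4,165,038.21 − 4,083,688.37 = GBP 81,350.

GBP 81,350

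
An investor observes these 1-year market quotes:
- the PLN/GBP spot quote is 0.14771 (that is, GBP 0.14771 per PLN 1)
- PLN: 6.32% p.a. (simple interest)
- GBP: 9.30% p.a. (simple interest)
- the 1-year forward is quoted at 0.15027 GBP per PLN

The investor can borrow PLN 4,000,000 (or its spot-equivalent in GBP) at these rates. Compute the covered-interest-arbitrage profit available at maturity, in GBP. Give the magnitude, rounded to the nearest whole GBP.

T = 1 year.
Route A — deposit PLN, sell forward: 4,000,000 × 1.063200 × 0.15027 = GBP 639,068.26.
Route B — convert at spot, deposit GBP: 4,000,000 × 0.14771 × 1.093000 = GBP 645,788.12.
The quoted forward undervalues PLN, so borrow PLN, convert to GBP at spot, deposit the GBP at 9.30%, and buy PLN forward at 0.15027 to cover the loan.
Profit = 645,788.12 − 639,068.26 = GBP 6,720.

GBP 6,720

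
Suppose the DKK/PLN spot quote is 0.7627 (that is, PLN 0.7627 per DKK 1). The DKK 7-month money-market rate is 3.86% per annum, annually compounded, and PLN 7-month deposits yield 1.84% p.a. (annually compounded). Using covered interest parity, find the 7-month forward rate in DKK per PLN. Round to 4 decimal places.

1.3262

T = 7/12 years.
PLN growth factor: (1 + 0.0184)^(7/12) = 1.0106925.
DKK accumulates by (1 + 0.0386)^(7/12) = 1.0223388.
CIP: F = S · (grow PLN)/(grow DKK) = 0.7627 × 1.0106925/1.0223388 = 0.7540115 PLN per DKK.
Quoted the other way: 1/0.7540115 = 1.3262 DKK per PLN.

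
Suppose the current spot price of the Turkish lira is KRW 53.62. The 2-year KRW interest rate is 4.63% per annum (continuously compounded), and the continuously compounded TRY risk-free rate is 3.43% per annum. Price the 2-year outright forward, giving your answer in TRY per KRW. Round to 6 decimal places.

T = 2 years.
KRW accumulates by e^(0.0463×2) = 1.0970228.
TRY accumulates by e^(0.0343×2) = 1.0710077.
So F = 53.62 × 1.0970228 / 1.0710077 = 54.92245 (KRW/TRY).
Quoted the other way: 1/54.92245 = 0.018207 TRY per KRW.

0.018207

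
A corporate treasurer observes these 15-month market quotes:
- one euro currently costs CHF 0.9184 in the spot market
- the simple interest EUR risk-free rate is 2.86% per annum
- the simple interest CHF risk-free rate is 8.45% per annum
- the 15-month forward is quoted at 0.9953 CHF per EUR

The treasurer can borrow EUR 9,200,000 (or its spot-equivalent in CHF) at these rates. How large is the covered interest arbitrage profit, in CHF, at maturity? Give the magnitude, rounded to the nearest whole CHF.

T = 15/12 years.
Keep in EUR, deliver into the forward: 9,200,000·1.035750·0.9953 = CHF 9,484,114.17.
Swap to CHF now, deposit: 9,200,000·0.9184·1.105625 = CHF 9,341,735.20.
The quoted forward overvalues EUR, so borrow CHF, buy EUR at spot, deposit the EUR at 2.86%, and sell the proceeds forward at 0.9953.
The gap between the two covered legs is CHF 142,379.

CHF 142,379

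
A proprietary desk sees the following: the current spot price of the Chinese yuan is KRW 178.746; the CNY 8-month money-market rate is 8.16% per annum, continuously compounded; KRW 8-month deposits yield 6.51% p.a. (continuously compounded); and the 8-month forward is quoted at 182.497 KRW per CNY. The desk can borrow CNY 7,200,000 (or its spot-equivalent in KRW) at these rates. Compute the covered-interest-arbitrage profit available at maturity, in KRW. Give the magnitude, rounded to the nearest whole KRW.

KRW 43,383,313

T = 8/12 years.
Keep in CNY, deliver into the forward: 7,200,000·1.055906880446·182.497 = KRW 1,387,438,833.32.
Swap to KRW now, deposit: 7,200,000·178.746·1.044355553535 = KRW 1,344,055,519.96.
The quoted forward overvalues CNY, so borrow KRW, buy CNY at spot, deposit the CNY at 8.16%, and sell the proceeds forward at 182.497.
Profit = 1,387,438,833.32 − 1,344,055,519.96 = KRW 43,383,313.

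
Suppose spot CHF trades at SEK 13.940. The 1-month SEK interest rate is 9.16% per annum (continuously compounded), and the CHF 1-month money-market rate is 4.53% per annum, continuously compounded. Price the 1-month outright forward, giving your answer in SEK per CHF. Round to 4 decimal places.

13.9939

T = 1/12 years.
SEK accumulates by e^(0.0916×1/12) = 1.00766254.
CHF accumulates by e^(0.0453×1/12) = 1.00378213.
So F = 13.94 × 1.00766254 / 1.00378213 = 13.993889 (SEK/CHF).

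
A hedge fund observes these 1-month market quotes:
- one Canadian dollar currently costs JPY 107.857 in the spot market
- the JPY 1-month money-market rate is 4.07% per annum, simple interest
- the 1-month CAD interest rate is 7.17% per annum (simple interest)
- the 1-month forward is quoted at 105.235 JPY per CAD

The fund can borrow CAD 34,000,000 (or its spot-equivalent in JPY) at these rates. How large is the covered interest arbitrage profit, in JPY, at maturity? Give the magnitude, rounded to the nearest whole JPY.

JPY 80,207,219

T = 1/12 years.
Invest the CAD and cover forward: 34,000,000 × 1.005975 × 105.235 = JPY 3,599,368,490.25.
Convert at spot and invest in JPY: 34,000,000 × 107.857 × 1.003391666667 = JPY 3,679,575,709.72.
The quoted forward undervalues CAD, so borrow CAD, convert to JPY at spot, deposit the JPY at 4.07%, and buy CAD forward at 105.235 to cover the loan.
Arbitrage profit = |3,599,368,490.25 − 3,679,575,709.72| = JPY 80,207,219.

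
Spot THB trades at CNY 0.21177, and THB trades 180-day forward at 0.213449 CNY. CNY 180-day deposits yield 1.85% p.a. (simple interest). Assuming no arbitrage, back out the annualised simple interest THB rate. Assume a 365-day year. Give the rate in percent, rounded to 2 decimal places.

T = 180/365 years.
F/S = 0.213449/0.21177 = 1.0079284 = (growth of CNY) / (growth of THB).
CNY growth factor: 1 + 0.0185×180/365 = 1.0091233.
That pins the THB growth at 1.0011855.
r = (1.0011855 − 1)/(180/365) = 0.002404 → 0.24%.

0.24%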